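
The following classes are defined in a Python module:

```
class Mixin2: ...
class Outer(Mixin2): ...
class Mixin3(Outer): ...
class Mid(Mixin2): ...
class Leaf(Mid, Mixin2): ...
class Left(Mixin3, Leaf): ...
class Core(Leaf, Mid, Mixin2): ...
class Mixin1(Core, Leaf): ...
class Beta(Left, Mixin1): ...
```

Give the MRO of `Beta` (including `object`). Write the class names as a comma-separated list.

Beta, Left, Mixin3, Outer, Mixin1, Core, Leaf, Mid, Mixin2, object

L[Beta] = Beta + merge(L[Left], L[Mixin1], [Left Mixin1])
  take Left:  [Left Mixin3 Outer Leaf Mid Mixin2 object] + [Mixin1 Core Leaf Mid Mixin2 object] + [Left Mixin1]
  take Mixin3:  [Mixin3 Outer Leaf Mid Mixin2 object] + [Mixin1 Core Leaf Mid Mixin2 object] + [Mixin1]
  take Outer:  [Outer Leaf Mid Mixin2 object] + [Mixin1 Core Leaf Mid Mixin2 object] + [Mixin1]
  take Mixin1:  [Leaf Mid Mixin2 object] + [Mixin1 Core Leaf Mid Mixin2 object] + [Mixin1]
  take Core:  [Leaf Mid Mixin2 object] + [Core Leaf Mid Mixin2 object]
  take Leaf:  [Leaf Mid Mixin2 object] + [Leaf Mid Mixin2 object]
  take Mid:  [Mid Mixin2 object] + [Mid Mixin2 object]
  take Mixin2:  [Mixin2 object] + [Mixin2 object]
  take object:  [object] + [object]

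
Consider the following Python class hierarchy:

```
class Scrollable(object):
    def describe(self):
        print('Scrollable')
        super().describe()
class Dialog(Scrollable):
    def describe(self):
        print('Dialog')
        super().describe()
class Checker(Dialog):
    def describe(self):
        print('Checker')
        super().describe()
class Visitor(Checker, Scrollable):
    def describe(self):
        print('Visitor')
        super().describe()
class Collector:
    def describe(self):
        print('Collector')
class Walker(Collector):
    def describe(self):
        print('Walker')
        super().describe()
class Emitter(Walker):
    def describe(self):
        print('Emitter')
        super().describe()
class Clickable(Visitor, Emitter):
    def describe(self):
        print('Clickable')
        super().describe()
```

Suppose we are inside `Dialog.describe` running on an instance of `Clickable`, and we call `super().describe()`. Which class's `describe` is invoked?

L[Clickable] = Clickable + merge(L[Visitor], L[Emitter], [Visitor Emitter])
  take Visitor:  [Visitor Checker Dialog Scrollable object] + [Emitter Walker Collector object] + [Visitor Emitter]
  take Checker:  [Checker Dialog Scrollable object] + [Emitter Walker Collector object] + [Emitter]
  take Dialog:  [Dialog Scrollable object] + [Emitter Walker Collector object] + [Emitter]
  take Scrollable:  [Scrollable object] + [Emitter Walker Collector object] + [Emitter]
  take Emitter:  [object] + [Emitter Walker Collector object] + [Emitter]
  take Walker:  [object] + [Walker Collector object]
  take Collector:  [object] + [Collector object]
  take object:  [object] + [object]
MRO: Clickable Visitor Checker Dialog Scrollable Emitter Walker Collector object
super() in Dialog.describe on a Clickable instance goes to the class after Dialog in Clickable's MRO: Scrollable.

Scrollable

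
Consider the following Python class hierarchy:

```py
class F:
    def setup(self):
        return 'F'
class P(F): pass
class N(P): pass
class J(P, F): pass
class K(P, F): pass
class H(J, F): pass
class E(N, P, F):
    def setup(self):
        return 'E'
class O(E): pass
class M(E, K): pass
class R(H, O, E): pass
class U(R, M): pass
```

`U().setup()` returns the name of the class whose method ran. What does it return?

E

L[U] = U + merge(L[R], L[M], [R M])
  take R:  [R H J O E N P F object] + [M E N K P F object] + [R M]
  take H:  [H J O E N P F object] + [M E N K P F object] + [M]
  take J:  [J O E N P F object] + [M E N K P F object] + [M]
  take O:  [O E N P F object] + [M E N K P F object] + [M]
  take M:  [E N P F object] + [M E N K P F object] + [M]
  take E:  [E N P F object] + [E N K P F object]
  take N:  [N P F object] + [N K P F object]
  take K:  [P F object] + [K P F object]
  take P:  [P F object] + [P F object]
  take F:  [F object] + [F object]
  take object:  [object] + [object]
MRO: U R H J O M E N K P F object
setup is defined in: E, F. First along the MRO is E.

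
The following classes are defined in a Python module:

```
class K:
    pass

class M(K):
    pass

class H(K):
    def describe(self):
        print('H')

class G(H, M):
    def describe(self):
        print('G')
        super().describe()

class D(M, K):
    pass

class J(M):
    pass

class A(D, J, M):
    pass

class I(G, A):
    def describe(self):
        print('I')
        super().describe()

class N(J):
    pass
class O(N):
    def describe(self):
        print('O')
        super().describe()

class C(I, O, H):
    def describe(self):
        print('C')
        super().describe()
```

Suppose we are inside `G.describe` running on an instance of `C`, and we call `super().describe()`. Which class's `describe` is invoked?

O

L[C] = C + merge(L[I], L[O], L[H], [I O H])
  take I:  [I G H A D J M K object] + [O N J M K object] + [H K object] + [I O H]
  take G:  [G H A D J M K object] + [O N J M K object] + [H K object] + [O H]
  take O:  [H A D J M K object] + [O N J M K object] + [H K object] + [O H]
  take H:  [H A D J M K object] + [N J M K object] + [H K object] + [H]
  take A:  [A D J M K object] + [N J M K object] + [K object]
  take D:  [D J M K object] + [N J M K object] + [K object]
  take N:  [J M K object] + [N J M K object] + [K object]
  take J:  [J M K object] + [J M K object] + [K object]
  take M:  [M K object] + [M K object] + [K object]
  take K:  [K object] + [K object] + [K object]
  take object:  [object] + [object] + [object]
MRO: C I G O H A D N J M K object
super() in G.describe on a C instance goes to the class after G in C's MRO: O.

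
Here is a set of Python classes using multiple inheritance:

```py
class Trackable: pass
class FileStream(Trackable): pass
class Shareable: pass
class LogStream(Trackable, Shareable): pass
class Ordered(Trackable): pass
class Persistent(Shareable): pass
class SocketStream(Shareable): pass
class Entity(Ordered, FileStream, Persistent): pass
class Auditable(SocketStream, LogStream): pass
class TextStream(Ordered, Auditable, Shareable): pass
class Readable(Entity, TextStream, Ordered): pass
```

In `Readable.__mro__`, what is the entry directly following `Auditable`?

L[Readable] = Readable + merge(L[Entity], L[TextStream], L[Ordered], [Entity TextStream Ordered])
  take Entity:  [Entity Ordered FileStream Trackable Persistent Shareable object] + [TextStream Ordered Auditable SocketStream LogStream Trackable Shareable object] + [Ordered Trackable object] + [Entity TextStream Ordered]
  take TextStream:  [Ordered FileStream Trackable Persistent Shareable object] + [TextStream Ordered Auditable SocketStream LogStream Trackable Shareable object] + [Ordered Trackable object] + [TextStream Ordered]
  take Ordered:  [Ordered FileStream Trackable Persistent Shareable object] + [Ordered Auditable SocketStream LogStream Trackable Shareable object] + [Ordered Trackable object] + [Ordered]
  take FileStream:  [FileStream Trackable Persistent Shareable object] + [Auditable SocketStream LogStream Trackable Shareable object] + [Trackable object]
  take Auditable:  [Trackable Persistent Shareable object] + [Auditable SocketStream LogStream Trackable Shareable object] + [Trackable object]
  take SocketStream:  [Trackable Persistent Shareable object] + [SocketStream LogStream Trackable Shareable object] + [Trackable object]
  take LogStream:  [Trackable Persistent Shareable object] + [LogStream Trackable Shareable object] + [Trackable object]
  take Trackable:  [Trackable Persistent Shareable object] + [Trackable Shareable object] + [Trackable object]
  take Persistent:  [Persistent Shareable object] + [Shareable object] + [object]
  take Shareable:  [Shareable object] + [Shareable object] + [object]
  take object:  [object] + [object] + [object]
MRO: Readable Entity TextStream Ordered FileStream Auditable SocketStream LogStream Trackable Persistent Shareable object
Auditable is at position 5; next is SocketStream.

SocketStream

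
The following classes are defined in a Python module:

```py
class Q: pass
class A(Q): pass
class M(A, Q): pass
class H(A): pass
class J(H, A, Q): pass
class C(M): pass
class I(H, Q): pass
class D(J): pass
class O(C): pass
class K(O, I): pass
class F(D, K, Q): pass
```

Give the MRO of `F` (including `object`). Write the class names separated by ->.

L[F] = F + merge(L[D], L[K], L[Q], [D K Q])
  take D:  [D J H A Q object] + [K O C M I H A Q object] + [Q object] + [D K Q]
  take J:  [J H A Q object] + [K O C M I H A Q object] + [Q object] + [K Q]
  take K:  [H A Q object] + [K O C M I H A Q object] + [Q object] + [K Q]
  take O:  [H A Q object] + [O C M I H A Q object] + [Q object] + [Q]
  take C:  [H A Q object] + [C M I H A Q object] + [Q object] + [Q]
  take M:  [H A Q object] + [M I H A Q object] + [Q object] + [Q]
  take I:  [H A Q object] + [I H A Q object] + [Q object] + [Q]
  take H:  [H A Q object] + [H A Q object] + [Q object] + [Q]
  take A:  [A Q object] + [A Q object] + [Q object] + [Q]
  take Q:  [Q object] + [Q object] + [Q object] + [Q]
  take object:  [object] + [object] + [object]

F -> D -> J -> K -> O -> C -> M -> I -> H -> A -> Q -> object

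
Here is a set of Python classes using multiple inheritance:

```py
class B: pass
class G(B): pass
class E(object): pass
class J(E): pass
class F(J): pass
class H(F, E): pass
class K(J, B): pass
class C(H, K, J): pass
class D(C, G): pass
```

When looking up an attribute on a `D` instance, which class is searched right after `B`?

object

L[D] = D + merge(L[C], L[G], [C G])
  take C:  [C H F K J E B object] + [G B object] + [C G]
  take H:  [H F K J E B object] + [G B object] + [G]
  take F:  [F K J E B object] + [G B object] + [G]
  take K:  [K J E B object] + [G B object] + [G]
  take J:  [J E B object] + [G B object] + [G]
  take E:  [E B object] + [G B object] + [G]
  take G:  [B object] + [G B object] + [G]
  take B:  [B object] + [B object]
  take object:  [object] + [object]
MRO: D C H F K J E G B object
B is at position 8; next is object.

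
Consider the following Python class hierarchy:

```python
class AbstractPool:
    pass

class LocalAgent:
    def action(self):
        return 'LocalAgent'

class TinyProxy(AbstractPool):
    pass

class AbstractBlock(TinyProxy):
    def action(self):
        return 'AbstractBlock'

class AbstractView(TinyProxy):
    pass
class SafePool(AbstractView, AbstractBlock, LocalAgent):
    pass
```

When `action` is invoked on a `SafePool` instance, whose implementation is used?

AbstractBlock

L[SafePool] = SafePool + merge(L[AbstractView], L[AbstractBlock], L[LocalAgent], [AbstractView AbstractBlock LocalAgent])
  take AbstractView:  [AbstractView TinyProxy AbstractPool object] + [AbstractBlock TinyProxy AbstractPool object] + [LocalAgent object] + [AbstractView AbstractBlock LocalAgent]
  take AbstractBlock:  [TinyProxy AbstractPool object] + [AbstractBlock TinyProxy AbstractPool object] + [LocalAgent object] + [AbstractBlock LocalAgent]
  take TinyProxy:  [TinyProxy AbstractPool object] + [TinyProxy AbstractPool object] + [LocalAgent object] + [LocalAgent]
  take AbstractPool:  [AbstractPool object] + [AbstractPool object] + [LocalAgent object] + [LocalAgent]
  take LocalAgent:  [object] + [object] + [LocalAgent object] + [LocalAgent]
  take object:  [object] + [object] + [object]
MRO: SafePool AbstractView AbstractBlock TinyProxy AbstractPool LocalAgent object
action is defined in: AbstractBlock, LocalAgent. First along the MRO is AbstractBlock.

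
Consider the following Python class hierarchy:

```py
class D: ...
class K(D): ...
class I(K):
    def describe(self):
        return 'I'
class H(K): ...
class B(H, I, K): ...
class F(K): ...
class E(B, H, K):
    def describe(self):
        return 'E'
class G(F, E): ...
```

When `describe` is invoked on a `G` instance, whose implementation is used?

E

L[G] = G + merge(L[F], L[E], [F E])
  take F:  [F K D object] + [E B H I K D object] + [F E]
  take E:  [K D object] + [E B H I K D object] + [E]
  take B:  [K D object] + [B H I K D object]
  take H:  [K D object] + [H I K D object]
  take I:  [K D object] + [I K D object]
  take K:  [K D object] + [K D object]
  take D:  [D object] + [D object]
  take object:  [object] + [object]
MRO: G F E B H I K D object
describe is defined in: E, I. First along the MRO is E.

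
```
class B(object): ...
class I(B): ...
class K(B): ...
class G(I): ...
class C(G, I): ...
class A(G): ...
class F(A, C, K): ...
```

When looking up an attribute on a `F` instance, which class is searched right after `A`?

C

L[F] = F + merge(L[A], L[C], L[K], [A C K])
  take A:  [A G I B object] + [C G I B object] + [K B object] + [A C K]
  take C:  [G I B object] + [C G I B object] + [K B object] + [C K]
  take G:  [G I B object] + [G I B object] + [K B object] + [K]
  take I:  [I B object] + [I B object] + [K B object] + [K]
  take K:  [B object] + [B object] + [K B object] + [K]
  take B:  [B object] + [B object] + [B object]
  take object:  [object] + [object] + [object]
MRO: F A C G I K B object
A is at position 1; next is C.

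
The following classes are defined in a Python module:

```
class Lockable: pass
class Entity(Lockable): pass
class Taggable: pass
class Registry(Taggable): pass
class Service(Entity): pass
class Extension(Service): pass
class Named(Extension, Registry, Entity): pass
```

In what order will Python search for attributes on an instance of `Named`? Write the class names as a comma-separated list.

L[Named] = Named + merge(L[Extension], L[Registry], L[Entity], [Extension Registry Entity])
  take Extension:  [Extension Service Entity Lockable object] + [Registry Taggable object] + [Entity Lockable object] + [Extension Registry Entity]
  take Service:  [Service Entity Lockable object] + [Registry Taggable object] + [Entity Lockable object] + [Registry Entity]
  take Registry:  [Entity Lockable object] + [Registry Taggable object] + [Entity Lockable object] + [Registry Entity]
  take Entity:  [Entity Lockable object] + [Taggable object] + [Entity Lockable object] + [Entity]
  take Lockable:  [Lockable object] + [Taggable object] + [Lockable object]
  take Taggable:  [object] + [Taggable object] + [object]
  take object:  [object] + [object] + [object]

Named, Extension, Service, Registry, Entity, Lockable, Taggable, object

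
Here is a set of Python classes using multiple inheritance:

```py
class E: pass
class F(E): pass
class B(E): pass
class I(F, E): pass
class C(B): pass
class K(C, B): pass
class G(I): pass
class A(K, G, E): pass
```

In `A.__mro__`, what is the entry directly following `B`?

L[A] = A + merge(L[K], L[G], L[E], [K G E])
  take K:  [K C B E object] + [G I F E object] + [E object] + [K G E]
  take C:  [C B E object] + [G I F E object] + [E object] + [G E]
  take B:  [B E object] + [G I F E object] + [E object] + [G E]
  take G:  [E object] + [G I F E object] + [E object] + [G E]
  take I:  [E object] + [I F E object] + [E object] + [E]
  take F:  [E object] + [F E object] + [E object] + [E]
  take E:  [E object] + [E object] + [E object] + [E]
  take object:  [object] + [object] + [object]
MRO: A K C B G I F E object
B is at position 3; next is G.

G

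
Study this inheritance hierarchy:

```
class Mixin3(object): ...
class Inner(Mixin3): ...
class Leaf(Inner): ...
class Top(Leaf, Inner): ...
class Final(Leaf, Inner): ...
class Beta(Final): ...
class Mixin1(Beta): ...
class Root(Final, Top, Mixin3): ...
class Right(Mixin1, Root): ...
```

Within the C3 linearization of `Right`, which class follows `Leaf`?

Inner

L[Right] = Right + merge(L[Mixin1], L[Root], [Mixin1 Root])
  take Mixin1:  [Mixin1 Beta Final Leaf Inner Mixin3 object] + [Root Final Top Leaf Inner Mixin3 object] + [Mixin1 Root]
  take Beta:  [Beta Final Leaf Inner Mixin3 object] + [Root Final Top Leaf Inner Mixin3 object] + [Root]
  take Root:  [Final Leaf Inner Mixin3 object] + [Root Final Top Leaf Inner Mixin3 object] + [Root]
  take Final:  [Final Leaf Inner Mixin3 object] + [Final Top Leaf Inner Mixin3 object]
  take Top:  [Leaf Inner Mixin3 object] + [Top Leaf Inner Mixin3 object]
  take Leaf:  [Leaf Inner Mixin3 object] + [Leaf Inner Mixin3 object]
  take Inner:  [Inner Mixin3 object] + [Inner Mixin3 object]
  take Mixin3:  [Mixin3 object] + [Mixin3 object]
  take object:  [object] + [object]
MRO: Right Mixin1 Beta Root Final Top Leaf Inner Mixin3 object
Leaf is at position 6; next is Inner.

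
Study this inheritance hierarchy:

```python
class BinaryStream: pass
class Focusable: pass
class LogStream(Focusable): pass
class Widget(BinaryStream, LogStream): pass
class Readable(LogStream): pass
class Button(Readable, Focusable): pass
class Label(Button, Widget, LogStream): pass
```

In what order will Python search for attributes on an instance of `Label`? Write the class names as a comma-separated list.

Label, Button, Readable, Widget, BinaryStream, LogStream, Focusable, object

L[Label] = Label + merge(L[Button], L[Widget], L[LogStream], [Button Widget LogStream])
  take Button:  [Button Readable LogStream Focusable object] + [Widget BinaryStream LogStream Focusable object] + [LogStream Focusable object] + [Button Widget LogStream]
  take Readable:  [Readable LogStream Focusable object] + [Widget BinaryStream LogStream Focusable object] + [LogStream Focusable object] + [Widget LogStream]
  take Widget:  [LogStream Focusable object] + [Widget BinaryStream LogStream Focusable object] + [LogStream Focusable object] + [Widget LogStream]
  take BinaryStream:  [LogStream Focusable object] + [BinaryStream LogStream Focusable object] + [LogStream Focusable object] + [LogStream]
  take LogStream:  [LogStream Focusable object] + [LogStream Focusable object] + [LogStream Focusable object] + [LogStream]
  take Focusable:  [Focusable object] + [Focusable object] + [Focusable object]
  take object:  [object] + [object] + [object]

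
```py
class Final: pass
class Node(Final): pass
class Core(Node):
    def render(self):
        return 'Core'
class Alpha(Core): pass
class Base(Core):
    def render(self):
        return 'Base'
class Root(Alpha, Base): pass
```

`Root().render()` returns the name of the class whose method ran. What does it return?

Base

L[Root] = Root + merge(L[Alpha], L[Base], [Alpha Base])
  take Alpha:  [Alpha Core Node Final object] + [Base Core Node Final object] + [Alpha Base]
  take Base:  [Core Node Final object] + [Base Core Node Final object] + [Base]
  take Core:  [Core Node Final object] + [Core Node Final object]
  take Node:  [Node Final object] + [Node Final object]
  take Final:  [Final object] + [Final object]
  take object:  [object] + [object]
MRO: Root Alpha Base Core Node Final object
render is defined in: Base, Core. First along the MRO is Base.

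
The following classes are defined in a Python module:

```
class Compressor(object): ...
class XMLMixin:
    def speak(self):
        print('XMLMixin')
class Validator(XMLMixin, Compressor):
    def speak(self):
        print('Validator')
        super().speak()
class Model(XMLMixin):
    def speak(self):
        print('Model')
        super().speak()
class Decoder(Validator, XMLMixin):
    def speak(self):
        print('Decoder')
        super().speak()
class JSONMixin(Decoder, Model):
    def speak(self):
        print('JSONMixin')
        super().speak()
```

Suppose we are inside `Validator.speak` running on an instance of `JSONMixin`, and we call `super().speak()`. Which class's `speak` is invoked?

L[JSONMixin] = JSONMixin + merge(L[Decoder], L[Model], [Decoder Model])
  take Decoder:  [Decoder Validator XMLMixin Compressor object] + [Model XMLMixin object] + [Decoder Model]
  take Validator:  [Validator XMLMixin Compressor object] + [Model XMLMixin object] + [Model]
  take Model:  [XMLMixin Compressor object] + [Model XMLMixin object] + [Model]
  take XMLMixin:  [XMLMixin Compressor object] + [XMLMixin object]
  take Compressor:  [Compressor object] + [object]
  take object:  [object] + [object]
MRO: JSONMixin Decoder Validator Model XMLMixin Compressor object
super() in Validator.speak on a JSONMixin instance goes to the class after Validator in JSONMixin's MRO: Model.

Model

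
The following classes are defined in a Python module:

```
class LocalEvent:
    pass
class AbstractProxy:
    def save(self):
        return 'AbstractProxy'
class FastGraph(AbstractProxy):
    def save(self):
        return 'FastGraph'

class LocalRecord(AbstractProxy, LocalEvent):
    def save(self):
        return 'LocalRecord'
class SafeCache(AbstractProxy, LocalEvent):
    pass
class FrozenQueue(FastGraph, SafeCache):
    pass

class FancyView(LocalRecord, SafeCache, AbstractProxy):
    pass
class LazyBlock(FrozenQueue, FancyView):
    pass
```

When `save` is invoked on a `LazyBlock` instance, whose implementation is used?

L[LazyBlock] = LazyBlock + merge(L[FrozenQueue], L[FancyView], [FrozenQueue FancyView])
  take FrozenQueue:  [FrozenQueue FastGraph SafeCache AbstractProxy LocalEvent object] + [FancyView LocalRecord SafeCache AbstractProxy LocalEvent object] + [FrozenQueue FancyView]
  take FastGraph:  [FastGraph SafeCache AbstractProxy LocalEvent object] + [FancyView LocalRecord SafeCache AbstractProxy LocalEvent object] + [FancyView]
  take FancyView:  [SafeCache AbstractProxy LocalEvent object] + [FancyView LocalRecord SafeCache AbstractProxy LocalEvent object] + [FancyView]
  take LocalRecord:  [SafeCache AbstractProxy LocalEvent object] + [LocalRecord SafeCache AbstractProxy LocalEvent object]
  take SafeCache:  [SafeCache AbstractProxy LocalEvent object] + [SafeCache AbstractProxy LocalEvent object]
  take AbstractProxy:  [AbstractProxy LocalEvent object] + [AbstractProxy LocalEvent object]
  take LocalEvent:  [LocalEvent object] + [LocalEvent object]
  take object:  [object] + [object]
MRO: LazyBlock FrozenQueue FastGraph FancyView LocalRecord SafeCache AbstractProxy LocalEvent object
save is defined in: AbstractProxy, FastGraph, LocalRecord. First along the MRO is FastGraph.

FastGraph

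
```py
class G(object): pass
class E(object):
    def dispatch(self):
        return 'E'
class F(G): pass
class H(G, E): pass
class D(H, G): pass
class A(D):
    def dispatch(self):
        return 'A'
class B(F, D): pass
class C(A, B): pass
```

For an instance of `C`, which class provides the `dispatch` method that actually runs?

L[C] = C + merge(L[A], L[B], [A B])
  take A:  [A D H G E object] + [B F D H G E object] + [A B]
  take B:  [D H G E object] + [B F D H G E object] + [B]
  take F:  [D H G E object] + [F D H G E object]
  take D:  [D H G E object] + [D H G E object]
  take H:  [H G E object] + [H G E object]
  take G:  [G E object] + [G E object]
  take E:  [E object] + [E object]
  take object:  [object] + [object]
MRO: C A B F D H G E object
dispatch is defined in: A, E. First along the MRO is A.

A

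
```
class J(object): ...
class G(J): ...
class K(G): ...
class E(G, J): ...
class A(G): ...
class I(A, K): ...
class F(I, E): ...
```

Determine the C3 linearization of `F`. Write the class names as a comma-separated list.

L[F] = F + merge(L[I], L[E], [I E])
  take I:  [I A K G J object] + [E G J object] + [I E]
  take A:  [A K G J object] + [E G J object] + [E]
  take K:  [K G J object] + [E G J object] + [E]
  take E:  [G J object] + [E G J object] + [E]
  take G:  [G J object] + [G J object]
  take J:  [J object] + [J object]
  take object:  [object] + [object]

F, I, A, K, E, G, J, object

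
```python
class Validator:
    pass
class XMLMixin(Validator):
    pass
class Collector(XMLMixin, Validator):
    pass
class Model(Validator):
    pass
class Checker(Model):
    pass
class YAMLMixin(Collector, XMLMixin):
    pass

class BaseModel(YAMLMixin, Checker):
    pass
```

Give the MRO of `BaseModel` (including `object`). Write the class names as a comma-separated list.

L[BaseModel] = BaseModel + merge(L[YAMLMixin], L[Checker], [YAMLMixin Checker])
  take YAMLMixin:  [YAMLMixin Collector XMLMixin Validator object] + [Checker Model Validator object] + [YAMLMixin Checker]
  take Collector:  [Collector XMLMixin Validator object] + [Checker Model Validator object] + [Checker]
  take XMLMixin:  [XMLMixin Validator object] + [Checker Model Validator object] + [Checker]
  take Checker:  [Validator object] + [Checker Model Validator object] + [Checker]
  take Model:  [Validator object] + [Model Validator object]
  take Validator:  [Validator object] + [Validator object]
  take object:  [object] + [object]

BaseModel, YAMLMixin, Collector, XMLMixin, Checker, Model, Validator, object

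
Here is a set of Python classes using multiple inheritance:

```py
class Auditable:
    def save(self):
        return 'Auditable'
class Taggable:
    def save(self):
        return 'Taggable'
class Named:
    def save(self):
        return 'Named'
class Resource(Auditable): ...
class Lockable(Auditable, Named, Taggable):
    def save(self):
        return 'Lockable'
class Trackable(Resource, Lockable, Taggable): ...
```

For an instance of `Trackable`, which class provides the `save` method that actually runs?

L[Trackable] = Trackable + merge(L[Resource], L[Lockable], L[Taggable], [Resource Lockable Taggable])
  take Resource:  [Resource Auditable object] + [Lockable Auditable Named Taggable object] + [Taggable object] + [Resource Lockable Taggable]
  take Lockable:  [Auditable object] + [Lockable Auditable Named Taggable object] + [Taggable object] + [Lockable Taggable]
  take Auditable:  [Auditable object] + [Auditable Named Taggable object] + [Taggable object] + [Taggable]
  take Named:  [object] + [Named Taggable object] + [Taggable object] + [Taggable]
  take Taggable:  [object] + [Taggable object] + [Taggable object] + [Taggable]
  take object:  [object] + [object] + [object]
MRO: Trackable Resource Lockable Auditable Named Taggable object
save is defined in: Auditable, Lockable, Named, Taggable. First along the MRO is Lockable.

Lockable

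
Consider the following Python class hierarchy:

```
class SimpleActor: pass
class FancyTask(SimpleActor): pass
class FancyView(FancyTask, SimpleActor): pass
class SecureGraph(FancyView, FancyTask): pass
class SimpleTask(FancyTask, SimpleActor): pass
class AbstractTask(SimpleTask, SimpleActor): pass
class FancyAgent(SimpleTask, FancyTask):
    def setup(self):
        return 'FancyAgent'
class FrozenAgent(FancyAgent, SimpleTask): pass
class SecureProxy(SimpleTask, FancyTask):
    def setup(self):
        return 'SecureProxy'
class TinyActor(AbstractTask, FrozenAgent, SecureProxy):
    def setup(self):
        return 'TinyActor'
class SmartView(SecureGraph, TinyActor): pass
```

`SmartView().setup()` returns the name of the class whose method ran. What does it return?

L[SmartView] = SmartView + merge(L[SecureGraph], L[TinyActor], [SecureGraph TinyActor])
  take SecureGraph:  [SecureGraph FancyView FancyTask SimpleActor object] + [TinyActor AbstractTask FrozenAgent FancyAgent SecureProxy SimpleTask FancyTask SimpleActor object] + [SecureGraph TinyActor]
  take FancyView:  [FancyView FancyTask SimpleActor object] + [TinyActor AbstractTask FrozenAgent FancyAgent SecureProxy SimpleTask FancyTask SimpleActor object] + [TinyActor]
  take TinyActor:  [FancyTask SimpleActor object] + [TinyActor AbstractTask FrozenAgent FancyAgent SecureProxy SimpleTask FancyTask SimpleActor object] + [TinyActor]
  take AbstractTask:  [FancyTask SimpleActor object] + [AbstractTask FrozenAgent FancyAgent SecureProxy SimpleTask FancyTask SimpleActor object]
  take FrozenAgent:  [FancyTask SimpleActor object] + [FrozenAgent FancyAgent SecureProxy SimpleTask FancyTask SimpleActor object]
  take FancyAgent:  [FancyTask SimpleActor object] + [FancyAgent SecureProxy SimpleTask FancyTask SimpleActor object]
  take SecureProxy:  [FancyTask SimpleActor object] + [SecureProxy SimpleTask FancyTask SimpleActor object]
  take SimpleTask:  [FancyTask SimpleActor object] + [SimpleTask FancyTask SimpleActor object]
  take FancyTask:  [FancyTask SimpleActor object] + [FancyTask SimpleActor object]
  take SimpleActor:  [SimpleActor object] + [SimpleActor object]
  take object:  [object] + [object]
MRO: SmartView SecureGraph FancyView TinyActor AbstractTask FrozenAgent FancyAgent SecureProxy SimpleTask FancyTask SimpleActor object
setup is defined in: FancyAgent, SecureProxy, TinyActor. First along the MRO is TinyActor.

TinyActor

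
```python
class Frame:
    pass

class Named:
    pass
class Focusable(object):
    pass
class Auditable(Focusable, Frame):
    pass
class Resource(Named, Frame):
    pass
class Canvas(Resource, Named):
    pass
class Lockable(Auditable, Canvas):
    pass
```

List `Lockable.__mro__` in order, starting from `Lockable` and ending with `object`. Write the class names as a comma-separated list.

L[Lockable] = Lockable + merge(L[Auditable], L[Canvas], [Auditable Canvas])
  take Auditable:  [Auditable Focusable Frame object] + [Canvas Resource Named Frame object] + [Auditable Canvas]
  take Focusable:  [Focusable Frame object] + [Canvas Resource Named Frame object] + [Canvas]
  take Canvas:  [Frame object] + [Canvas Resource Named Frame object] + [Canvas]
  take Resource:  [Frame object] + [Resource Named Frame object]
  take Named:  [Frame object] + [Named Frame object]
  take Frame:  [Frame object] + [Frame object]
  take object:  [object] + [object]

Lockable, Auditable, Focusable, Canvas, Resource, Named, Frame, object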